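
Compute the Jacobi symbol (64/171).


Compute (64/171) via quadratic reciprocity:
  pull out 2: (2/171) = -1  (since 171 mod 8 = 3)
  pull out 2: (2/171) = -1  (since 171 mod 8 = 3)
  pull out 2: (2/171) = -1  (since 171 mod 8 = 3)
  pull out 2: (2/171) = -1  (since 171 mod 8 = 3)
  pull out 2: (2/171) = -1  (since 171 mod 8 = 3)
  pull out 2: (2/171) = -1  (since 171 mod 8 = 3)
  (1/171) = 1
Product of signs = 1

1


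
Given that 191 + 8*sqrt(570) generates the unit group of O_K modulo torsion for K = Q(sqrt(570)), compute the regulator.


epsilon = 191 + 8*sqrt(570)
= 381.9974
R = ln(381.9974)
= 5.9454

5.9454


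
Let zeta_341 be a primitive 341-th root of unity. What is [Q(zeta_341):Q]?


The degree equals Euler's totient phi(341).
341 = 11 * 31
phi(341) = 300

300


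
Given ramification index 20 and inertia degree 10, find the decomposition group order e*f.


|D_P| = e * f
= 20 * 10
= 200

200


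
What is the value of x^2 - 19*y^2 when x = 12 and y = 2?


x^2 - d*y^2
= 12^2 - 19*2^2
= 144 - 76
= 68

68


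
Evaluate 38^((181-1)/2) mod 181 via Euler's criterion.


p = 181 is prime and the exponent is (p-1)/2 = 90, so by Euler's criterion 38^90 = (38/181) = +1 or -1 mod 181.
Compute by square-and-multiply:
  90 = 64 + 16 + 8 + 2 (binary 1011010)
  Repeated squaring mod 181: 38^1 = 38, 38^2 = 177, 38^4 = 16, 38^8 = 75, 38^16 = 14, 38^32 = 15, 38^64 = 44
  38^90 = 38^64 * 38^16 * 38^8 * 38^2 = 44 * 14 * 75 * 177 mod 181
    44 * 14 = 616 = 73 mod 181
    73 * 75 = 5475 = 45 mod 181
    45 * 177 = 7965 = 1 mod 181
  38^90 = 1 mod 181
Result 1: 38 is a quadratic residue mod 181.
38^90 mod 181 = 1

1


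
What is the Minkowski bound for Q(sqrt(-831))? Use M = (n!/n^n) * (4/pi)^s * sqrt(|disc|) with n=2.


d = -831, d mod 4 = 1, so disc(K) = d = -831; |disc(K)| = 831
Imaginary quadratic field, so n = 2, s = r2 = 1, r1 = 0
M = (n!/n^n) * (4/pi)^s * sqrt(|disc(K)|) = (2!/2^2) * (4/pi)^1 * sqrt(831)
= 0.5 * 1.273240 * 28.827071
= 18.3519

18.3519


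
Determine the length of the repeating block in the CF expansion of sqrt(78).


Run the CF algorithm for sqrt(78).
a_0 = floor(sqrt(78)) = 8; set m_0=0, q_0=1.
Recurrence: m' = q*a - m,  q' = (d - m'^2)/q,  a' = floor((a_0 + m')/q').
  step 1: m=8, q=14, a=1
  step 2: m=6, q=3, a=4
  step 3: m=6, q=14, a=1
  step 4: m=8, q=1, a=16
a_4 = 2*a_0 = 16, so the period closes here.
sqrt(78) = [8; 1, 4, 1, 16]
Period length = 4

4


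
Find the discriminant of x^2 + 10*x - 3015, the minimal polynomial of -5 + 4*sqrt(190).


The element -5 + 4*sqrt(190) has minimal polynomial:
x^2 + 10*x - 3015
Discriminant = (10)^2 - 4*(-3015)
= 100 + 12060
= 12160

12160


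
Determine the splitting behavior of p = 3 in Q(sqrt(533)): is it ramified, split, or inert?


K = Q(sqrt(533)). Since d mod 4 = 1, disc(K) = 533.
Check p | disc: 533 mod 3 = 2.
p does not divide disc. Compute Legendre symbol (d/p):
2^((3-1)/2) mod 3 = -1
(d/p) = -1, so p is inert: (p) stays prime with e=1, f=2, g=1.
Therefore p is inert.

inert


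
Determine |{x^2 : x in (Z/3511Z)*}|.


For prime p, the number of non-zero quadratic residues is (p-1)/2.
= (3511-1)/2
= 1755

1755


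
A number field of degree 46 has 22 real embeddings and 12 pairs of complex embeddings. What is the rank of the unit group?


By Dirichlet's unit theorem:
rank = r1 + r2 - 1
= 22 + 12 - 1
= 33

33


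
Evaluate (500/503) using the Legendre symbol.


p = 503 is prime, so compute (500/503) with the reciprocity algorithm (Jacobi-symbol steps: pull out 2s via (2/n), flip via reciprocity, reduce):
  pull out 2: (2/503) = +1  (since 503 mod 8 = 7)
  pull out 2: (2/503) = +1  (since 503 mod 8 = 7)
  reciprocity: (125/503) -> +(503/125)
  reduce: (3/125)
  reciprocity: (3/125) -> +(125/3)
  reduce: (2/3)
  pull out 2: (2/3) = -1  (since 3 mod 8 = 3)
  (1/3) = 1
Product of signs = -1
(500/503) = -1

-1


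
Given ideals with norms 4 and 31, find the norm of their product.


N(IJ) = N(I) * N(J)
= 4 * 31
= 124

124


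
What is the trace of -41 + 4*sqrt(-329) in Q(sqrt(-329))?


Tr(a + b*sqrt(d)) = (a + b*sqrt(d)) + (a - b*sqrt(d)) = 2a
= 2 * (-41)
= -82

-82


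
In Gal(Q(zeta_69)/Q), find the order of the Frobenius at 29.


The Frobenius at p in Gal(Q(zeta_n)/Q) = (Z/nZ)* is the class of p, so its order is ord_69(29), the smallest k >= 1 with 29^k = 1 mod 69.
n = 69 = 3 * 23, phi(69) = 44; the order divides phi(n).
Divisors of 44: 1, 2, 4, 11, 22, 44
Repeated squaring mod 69: 29^1 = 29, 29^2 = 13, 29^4 = 31, 29^8 = 64, 29^16 = 25, 29^32 = 4
Test divisors in increasing order:
  k=1: 29^1 = 29 mod 69
  k=2: 29^2 = 13 mod 69
  k=4: 29^4 = 31 mod 69
  k=11: 29^11 = 64 * 13 * 29 = 47 mod 69
  k=22: 29^22 = 25 * 31 * 13 = 1 mod 69  <- first divisor giving 1
Order = 22

22


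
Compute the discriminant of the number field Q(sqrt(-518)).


For K = Q(sqrt(d)) with d squarefree: disc(K) = d if d = 1 mod 4, and disc(K) = 4d if d = 2 or 3 mod 4.
Here d = -518, and d mod 4 = 2.
d = 2 mod 4, not 1 (O_K = Z[sqrt(d)]), so disc(K) = 4d = 4 * (-518) = -2072

-2072


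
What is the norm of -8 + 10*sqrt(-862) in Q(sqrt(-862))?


N(a + b*sqrt(d)) = a^2 - d*b^2
= (-8)^2 - (-862)*(10)^2
= 64 + 86200
= 86264

86264


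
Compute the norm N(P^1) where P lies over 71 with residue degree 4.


N(P^a) = p^(a*f)
= 71^(1*4)
= 71^4
= 25411681

25411681


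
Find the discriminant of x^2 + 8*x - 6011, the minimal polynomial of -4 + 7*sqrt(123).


The element -4 + 7*sqrt(123) has minimal polynomial:
x^2 + 8*x - 6011
Discriminant = (8)^2 - 4*(-6011)
= 64 + 24044
= 24108

24108


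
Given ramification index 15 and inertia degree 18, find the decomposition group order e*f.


|D_P| = e * f
= 15 * 18
= 270

270


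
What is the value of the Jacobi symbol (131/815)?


Compute (131/815) via quadratic reciprocity:
  reciprocity: (131/815) -> -(815/131)
  reduce: (29/131)
  reciprocity: (29/131) -> +(131/29)
  reduce: (15/29)
  reciprocity: (15/29) -> +(29/15)
  reduce: (14/15)
  pull out 2: (2/15) = +1  (since 15 mod 8 = 7)
  reciprocity: (7/15) -> -(15/7)
  reduce: (1/7)
  (1/7) = 1
Product of signs = 1

1


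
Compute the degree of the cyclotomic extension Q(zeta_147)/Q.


The degree equals Euler's totient phi(147).
147 = 3 * 7^2
phi(147) = 84

84


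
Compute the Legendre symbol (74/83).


p = 83 is prime, so compute (74/83) with the reciprocity algorithm (Jacobi-symbol steps: pull out 2s via (2/n), flip via reciprocity, reduce):
  pull out 2: (2/83) = -1  (since 83 mod 8 = 3)
  reciprocity: (37/83) -> +(83/37)
  reduce: (9/37)
  reciprocity: (9/37) -> +(37/9)
  reduce: (1/9)
  (1/9) = 1
Product of signs = -1
(74/83) = -1

-1


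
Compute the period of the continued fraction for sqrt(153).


Run the CF algorithm for sqrt(153).
a_0 = floor(sqrt(153)) = 12; set m_0=0, q_0=1.
Recurrence: m' = q*a - m,  q' = (d - m'^2)/q,  a' = floor((a_0 + m')/q').
  step 1: m=12, q=9, a=2
  step 2: m=6, q=13, a=1
  step 3: m=7, q=8, a=2
  step 4: m=9, q=9, a=2
  step 5: m=9, q=8, a=2
  step 6: m=7, q=13, a=1
  step 7: m=6, q=9, a=2
  step 8: m=12, q=1, a=24
a_8 = 2*a_0 = 24, so the period closes here.
sqrt(153) = [12; 2, 1, 2, 2, 2, 1, 2, 24]
Period length = 8

8


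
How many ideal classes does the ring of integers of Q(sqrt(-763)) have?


K = Q(sqrt(-763)). d mod 4 = 1, so D = disc(K) = d = -763
h(K) equals the number of primitive reduced positive-definite forms (a, b, c) = a*x^2 + b*x*y + c*y^2 with b^2 - 4ac = D,
where reduced means |b| <= a <= c, with b >= 0 whenever |b| = a or a = c, and primitive means gcd(a, b, c) = 1.
Reduced forces 3a^2 <= |D| = 763, so 1 <= a <= 15; b must have the parity of D, and c = (b^2 - D)/(4a) must be an integer >= a.
Enumerate a = 1..15, b in [-a, a]:
  a=1: (1, 1, 191)  [1]
  a=2..6: none
  a=7: (7, 7, 29)  [1]
  a=8..12: none
  a=13: (13, -11, 17), (13, 11, 17)  [2]
  a=14..15: none
Total reduced forms: 1 + 1 + 2 = 4
h = 4

4


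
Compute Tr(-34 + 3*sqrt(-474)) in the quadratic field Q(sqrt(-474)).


Tr(a + b*sqrt(d)) = (a + b*sqrt(d)) + (a - b*sqrt(d)) = 2a
= 2 * (-34)
= -68

-68


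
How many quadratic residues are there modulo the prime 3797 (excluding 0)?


For prime p, the number of non-zero quadratic residues is (p-1)/2.
= (3797-1)/2
= 1898

1898


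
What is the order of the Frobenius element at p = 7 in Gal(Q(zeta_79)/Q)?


The Frobenius at p in Gal(Q(zeta_n)/Q) = (Z/nZ)* is the class of p, so its order is ord_79(7), the smallest k >= 1 with 7^k = 1 mod 79.
n = 79 = 79, phi(79) = 78; the order divides phi(n).
Divisors of 78: 1, 2, 3, 6, 13, 26, 39, 78
Repeated squaring mod 79: 7^1 = 7, 7^2 = 49, 7^4 = 31, 7^8 = 13, 7^16 = 11, 7^32 = 42, 7^64 = 26
Test divisors in increasing order:
  k=1: 7^1 = 7 mod 79
  k=2: 7^2 = 49 mod 79
  k=3: 7^3 = 49 * 7 = 27 mod 79
  k=6: 7^6 = 31 * 49 = 18 mod 79
  k=13: 7^13 = 13 * 31 * 7 = 56 mod 79
  k=26: 7^26 = 11 * 13 * 49 = 55 mod 79
  k=39: 7^39 = 42 * 31 * 49 * 7 = 78 mod 79
  k=78: 7^78 = 26 * 13 * 31 * 49 = 1 mod 79  <- first divisor giving 1
Order = 78

78


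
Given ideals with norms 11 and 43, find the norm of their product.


N(IJ) = N(I) * N(J)
= 11 * 43
= 473

473


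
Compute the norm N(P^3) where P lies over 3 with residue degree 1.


N(P^a) = p^(a*f)
= 3^(3*1)
= 3^3
= 27

27


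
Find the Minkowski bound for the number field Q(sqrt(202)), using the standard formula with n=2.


d = 202, d mod 4 = 2, so disc(K) = 4d = 808; |disc(K)| = 808
Real quadratic field, so n = 2, s = r2 = 0, r1 = 2
M = (n!/n^n) * (4/pi)^s * sqrt(|disc(K)|) = (2!/2^2) * (4/pi)^0 * sqrt(808)
= 0.5 * 1.000000 * 28.425341
= 14.2127

14.2127


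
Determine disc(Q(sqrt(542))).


For K = Q(sqrt(d)) with d squarefree: disc(K) = d if d = 1 mod 4, and disc(K) = 4d if d = 2 or 3 mod 4.
Here d = 542, and d mod 4 = 2.
d = 2 mod 4, not 1 (O_K = Z[sqrt(d)]), so disc(K) = 4d = 4 * (542) = 2168

2168


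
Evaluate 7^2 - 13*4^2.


x^2 - d*y^2
= 7^2 - 13*4^2
= 49 - 208
= -159

-159


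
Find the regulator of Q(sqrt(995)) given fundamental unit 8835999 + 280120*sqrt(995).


epsilon = 8835999 + 280120*sqrt(995)
= 1.7672e+07
R = ln(1.7672e+07)
= 16.6875

16.6875


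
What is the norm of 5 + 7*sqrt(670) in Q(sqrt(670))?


N(a + b*sqrt(d)) = a^2 - d*b^2
= (5)^2 - (670)*(7)^2
= 25 - 32830
= -32805

-32805


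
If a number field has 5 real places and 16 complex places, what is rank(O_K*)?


By Dirichlet's unit theorem:
rank = r1 + r2 - 1
= 5 + 16 - 1
= 20

20


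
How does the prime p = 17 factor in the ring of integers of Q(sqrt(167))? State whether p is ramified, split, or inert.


K = Q(sqrt(167)). Since d mod 4 = 3, disc(K) = 668.
Check p | disc: 668 mod 17 = 5.
p does not divide disc. Compute Legendre symbol (d/p):
14^((17-1)/2) mod 17 = -1
(d/p) = -1, so p is inert: (p) stays prime with e=1, f=2, g=1.
Therefore p is inert.

inert


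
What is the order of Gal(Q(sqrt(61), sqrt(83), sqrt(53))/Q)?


The 3 square roots of distinct primes are multiplicatively independent over Q,
so [K:Q] = 2^3 and Gal(K/Q) is isomorphic to (Z/2Z)^3.
|Gal| = 2^3 = 8

8


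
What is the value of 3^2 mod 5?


p = 5 is prime and the exponent is (p-1)/2 = 2, so by Euler's criterion 3^2 = (3/5) = +1 or -1 mod 5.
Compute by square-and-multiply:
  2 = 2 (binary 10)
  Repeated squaring mod 5: 3^1 = 3, 3^2 = 4
  3^2 = 4 mod 5
Result 4 = p - 1 = -1 mod 5: 3 is a quadratic non-residue mod 5. As a residue in [0, p-1] the value is 4.
3^2 mod 5 = 4

4


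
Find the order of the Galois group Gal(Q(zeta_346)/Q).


|Gal(Q(zeta_346)/Q)| = phi(346)
= 172

172


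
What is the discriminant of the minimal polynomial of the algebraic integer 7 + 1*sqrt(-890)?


The element 7 + 1*sqrt(-890) has minimal polynomial:
x^2 - 14*x + 939
Discriminant = (-14)^2 - 4*(939)
= 196 - 3756
= -3560

-3560


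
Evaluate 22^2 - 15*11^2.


x^2 - d*y^2
= 22^2 - 15*11^2
= 484 - 1815
= -1331

-1331


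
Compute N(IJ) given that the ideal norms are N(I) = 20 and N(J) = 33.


N(IJ) = N(I) * N(J)
= 20 * 33
= 660

660


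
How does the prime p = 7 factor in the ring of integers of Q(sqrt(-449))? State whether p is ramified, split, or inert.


K = Q(sqrt(-449)). Since d mod 4 = 3, disc(K) = -1796.
Check p | disc: -1796 mod 7 = 3.
p does not divide disc. Compute Legendre symbol (d/p):
6^((7-1)/2) mod 7 = -1
(d/p) = -1, so p is inert: (p) stays prime with e=1, f=2, g=1.
Therefore p is inert.

inert


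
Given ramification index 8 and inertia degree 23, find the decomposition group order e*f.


|D_P| = e * f
= 8 * 23
= 184

184


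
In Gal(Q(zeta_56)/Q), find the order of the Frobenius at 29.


The Frobenius at p in Gal(Q(zeta_n)/Q) = (Z/nZ)* is the class of p, so its order is ord_56(29), the smallest k >= 1 with 29^k = 1 mod 56.
n = 56 = 2^3 * 7, phi(56) = 24; the order divides phi(n).
Divisors of 24: 1, 2, 3, 4, 6, 8, 12, 24
Repeated squaring mod 56: 29^1 = 29, 29^2 = 1, 29^4 = 1, 29^8 = 1, 29^16 = 1
Test divisors in increasing order:
  k=1: 29^1 = 29 mod 56
  k=2: 29^2 = 1 mod 56  <- first divisor giving 1
Order = 2

2


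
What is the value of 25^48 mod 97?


p = 97 is prime and the exponent is (p-1)/2 = 48, so by Euler's criterion 25^48 = (25/97) = +1 or -1 mod 97.
Compute by square-and-multiply:
  48 = 32 + 16 (binary 110000)
  Repeated squaring mod 97: 25^1 = 25, 25^2 = 43, 25^4 = 6, 25^8 = 36, 25^16 = 35, 25^32 = 61
  25^48 = 25^32 * 25^16 = 61 * 35 mod 97
    61 * 35 = 2135 = 1 mod 97
  25^48 = 1 mod 97
Result 1: 25 is a quadratic residue mod 97.
25^48 mod 97 = 1

1


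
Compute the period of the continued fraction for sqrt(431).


Run the CF algorithm for sqrt(431).
a_0 = floor(sqrt(431)) = 20; set m_0=0, q_0=1.
Recurrence: m' = q*a - m,  q' = (d - m'^2)/q,  a' = floor((a_0 + m')/q').
  step 1: m=20, q=31, a=1
  step 2: m=11, q=10, a=3
  step 3: m=19, q=7, a=5
  step 4: m=16, q=25, a=1
  step 5: m=9, q=14, a=2
  step 6: m=19, q=5, a=7
  step 7: m=16, q=35, a=1
  step 8: m=19, q=2, a=19
  step 9: m=19, q=35, a=1
  step 10: m=16, q=5, a=7
  step 11: m=19, q=14, a=2
  step 12: m=9, q=25, a=1
  step 13: m=16, q=7, a=5
  step 14: m=19, q=10, a=3
  step 15: m=11, q=31, a=1
  step 16: m=20, q=1, a=40
a_16 = 2*a_0 = 40, so the period closes here.
sqrt(431) = [20; 1, 3, 5, 1, 2, 7, 1, 19, 1, 7, 2, 1, 5, 3, 1, 40]
Period length = 16

16


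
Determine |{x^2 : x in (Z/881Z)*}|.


For prime p, the number of non-zero quadratic residues is (p-1)/2.
= (881-1)/2
= 440

440


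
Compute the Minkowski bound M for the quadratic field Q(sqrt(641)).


d = 641, d mod 4 = 1, so disc(K) = d = 641; |disc(K)| = 641
Real quadratic field, so n = 2, s = r2 = 0, r1 = 2
M = (n!/n^n) * (4/pi)^s * sqrt(|disc(K)|) = (2!/2^2) * (4/pi)^0 * sqrt(641)
= 0.5 * 1.000000 * 25.317978
= 12.6590

12.6590


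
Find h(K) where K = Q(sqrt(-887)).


K = Q(sqrt(-887)). d mod 4 = 1, so D = disc(K) = d = -887
h(K) equals the number of primitive reduced positive-definite forms (a, b, c) = a*x^2 + b*x*y + c*y^2 with b^2 - 4ac = D,
where reduced means |b| <= a <= c, with b >= 0 whenever |b| = a or a = c, and primitive means gcd(a, b, c) = 1.
Reduced forces 3a^2 <= |D| = 887, so 1 <= a <= 17; b must have the parity of D, and c = (b^2 - D)/(4a) must be an integer >= a.
Enumerate a = 1..17, b in [-a, a]:
  a=1: (1, 1, 222)  [1]
  a=2: (2, -1, 111), (2, 1, 111)  [2]
  a=3: (3, -1, 74), (3, 1, 74)  [2]
  a=4: (4, -3, 56), (4, 3, 56)  [2]
  a=5: none
  a=6: (6, -5, 38), (6, -1, 37), (6, 1, 37), (6, 5, 38)  [4]
  a=7: (7, -3, 32), (7, 3, 32)  [2]
  a=8: (8, -3, 28), (8, 3, 28)  [2]
  a=9: (9, -7, 26), (9, 7, 26)  [2]
  a=10: none
  a=11: (11, -9, 22), (11, 9, 22)  [2]
  a=12: (12, -11, 21), (12, -5, 19), (12, 5, 19), (12, 11, 21)  [4]
  a=13: (13, -7, 18), (13, 7, 18)  [2]
  a=14: (14, -11, 18), (14, -3, 16), (14, 3, 16), (14, 11, 18)  [4]
  a=15..17: none
Total reduced forms: 1 + 2 + 2 + 2 + 4 + 2 + 2 + 2 + 2 + 4 + 2 + 4 = 29
h = 29

29


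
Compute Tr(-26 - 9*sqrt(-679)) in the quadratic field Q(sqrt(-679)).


Tr(a + b*sqrt(d)) = (a + b*sqrt(d)) + (a - b*sqrt(d)) = 2a
= 2 * (-26)
= -52

-52


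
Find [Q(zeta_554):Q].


The degree equals Euler's totient phi(554).
554 = 2 * 277
phi(554) = 276

276


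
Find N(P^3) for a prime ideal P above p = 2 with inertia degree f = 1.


N(P^a) = p^(a*f)
= 2^(3*1)
= 2^3
= 8

8


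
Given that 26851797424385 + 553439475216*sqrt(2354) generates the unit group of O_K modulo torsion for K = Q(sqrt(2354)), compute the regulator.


epsilon = 26851797424385 + 553439475216*sqrt(2354)
= 5.3704e+13
R = ln(5.3704e+13)
= 31.6145

31.6145


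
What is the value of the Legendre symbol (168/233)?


p = 233 is prime, so compute (168/233) with the reciprocity algorithm (Jacobi-symbol steps: pull out 2s via (2/n), flip via reciprocity, reduce):
  pull out 2: (2/233) = +1  (since 233 mod 8 = 1)
  pull out 2: (2/233) = +1  (since 233 mod 8 = 1)
  pull out 2: (2/233) = +1  (since 233 mod 8 = 1)
  reciprocity: (21/233) -> +(233/21)
  reduce: (2/21)
  pull out 2: (2/21) = -1  (since 21 mod 8 = 5)
  (1/21) = 1
Product of signs = -1
(168/233) = -1

-1


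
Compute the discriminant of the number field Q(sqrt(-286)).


For K = Q(sqrt(d)) with d squarefree: disc(K) = d if d = 1 mod 4, and disc(K) = 4d if d = 2 or 3 mod 4.
Here d = -286, and d mod 4 = 2.
d = 2 mod 4, not 1 (O_K = Z[sqrt(d)]), so disc(K) = 4d = 4 * (-286) = -1144

-1144


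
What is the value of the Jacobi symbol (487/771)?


Compute (487/771) via quadratic reciprocity:
  reciprocity: (487/771) -> -(771/487)
  reduce: (284/487)
  pull out 2: (2/487) = +1  (since 487 mod 8 = 7)
  pull out 2: (2/487) = +1  (since 487 mod 8 = 7)
  reciprocity: (71/487) -> -(487/71)
  reduce: (61/71)
  reciprocity: (61/71) -> +(71/61)
  reduce: (10/61)
  pull out 2: (2/61) = -1  (since 61 mod 8 = 5)
  reciprocity: (5/61) -> +(61/5)
  reduce: (1/5)
  (1/5) = 1
Product of signs = -1

-1


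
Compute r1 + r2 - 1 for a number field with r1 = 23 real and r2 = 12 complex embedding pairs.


By Dirichlet's unit theorem:
rank = r1 + r2 - 1
= 23 + 12 - 1
= 34

34


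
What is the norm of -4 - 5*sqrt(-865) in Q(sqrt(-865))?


N(a + b*sqrt(d)) = a^2 - d*b^2
= (-4)^2 - (-865)*(-5)^2
= 16 + 21625
= 21641

21641


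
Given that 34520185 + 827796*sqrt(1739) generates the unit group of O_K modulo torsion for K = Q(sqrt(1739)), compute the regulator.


epsilon = 34520185 + 827796*sqrt(1739)
= 6.9040e+07
R = ln(6.9040e+07)
= 18.0502

18.0502


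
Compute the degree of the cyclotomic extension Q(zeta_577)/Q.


The degree equals Euler's totient phi(577).
577 = 577
phi(577) = 576

576


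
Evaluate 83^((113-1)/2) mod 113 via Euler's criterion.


p = 113 is prime and the exponent is (p-1)/2 = 56, so by Euler's criterion 83^56 = (83/113) = +1 or -1 mod 113.
Compute by square-and-multiply:
  56 = 32 + 16 + 8 (binary 111000)
  Repeated squaring mod 113: 83^1 = 83, 83^2 = 109, 83^4 = 16, 83^8 = 30, 83^16 = 109, 83^32 = 16
  83^56 = 83^32 * 83^16 * 83^8 = 16 * 109 * 30 mod 113
    16 * 109 = 1744 = 49 mod 113
    49 * 30 = 1470 = 1 mod 113
  83^56 = 1 mod 113
Result 1: 83 is a quadratic residue mod 113.
83^56 mod 113 = 1

1


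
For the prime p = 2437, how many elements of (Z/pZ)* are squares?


For prime p, the number of non-zero quadratic residues is (p-1)/2.
= (2437-1)/2
= 1218

1218


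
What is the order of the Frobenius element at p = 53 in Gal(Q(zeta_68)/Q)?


The Frobenius at p in Gal(Q(zeta_n)/Q) = (Z/nZ)* is the class of p, so its order is ord_68(53), the smallest k >= 1 with 53^k = 1 mod 68.
n = 68 = 2^2 * 17, phi(68) = 32; the order divides phi(n).
Divisors of 32: 1, 2, 4, 8, 16, 32
Repeated squaring mod 68: 53^1 = 53, 53^2 = 21, 53^4 = 33, 53^8 = 1, 53^16 = 1, 53^32 = 1
Test divisors in increasing order:
  k=1: 53^1 = 53 mod 68
  k=2: 53^2 = 21 mod 68
  k=4: 53^4 = 33 mod 68
  k=8: 53^8 = 1 mod 68  <- first divisor giving 1
Order = 8

8


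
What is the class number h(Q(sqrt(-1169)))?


K = Q(sqrt(-1169)). d mod 4 = 3, so D = disc(K) = 4d = -4676
h(K) equals the number of primitive reduced positive-definite forms (a, b, c) = a*x^2 + b*x*y + c*y^2 with b^2 - 4ac = D,
where reduced means |b| <= a <= c, with b >= 0 whenever |b| = a or a = c, and primitive means gcd(a, b, c) = 1.
Reduced forces 3a^2 <= |D| = 4676, so 1 <= a <= 39; b must have the parity of D, and c = (b^2 - D)/(4a) must be an integer >= a.
Enumerate a = 1..39, b in [-a, a]:
  a=1: (1, 0, 1169)  [1]
  a=2: (2, 2, 585)  [1]
  a=3: (3, -2, 390), (3, 2, 390)  [2]
  a=4: none
  a=5: (5, -2, 234), (5, 2, 234)  [2]
  a=6: (6, -2, 195), (6, 2, 195)  [2]
  a=7: (7, 0, 167)  [1]
  a=8: none
  a=9: (9, -2, 130), (9, 2, 130)  [2]
  a=10: (10, -2, 117), (10, 2, 117)  [2]
  a=11..12: none
  a=13: (13, -2, 90), (13, 2, 90)  [2]
  a=14: (14, 14, 87)  [1]
  a=15: (15, -8, 79), (15, -2, 78), (15, 2, 78), (15, 8, 79)  [4]
  a=16: none
  a=17: (17, -4, 69), (17, 4, 69)  [2]
  a=18: (18, -2, 65), (18, 2, 65)  [2]
  a=19: (19, -6, 62), (19, 6, 62)  [2]
  a=20: none
  a=21: (21, -14, 58), (21, 14, 58)  [2]
  a=22: none
  a=23: (23, -4, 51), (23, 4, 51)  [2]
  a=24: none
  a=25: (25, -18, 50), (25, 18, 50)  [2]
  a=26: (26, -2, 45), (26, 2, 45)  [2]
  a=27: (27, -20, 47), (27, 20, 47)  [2]
  a=28: none
  a=29: (29, -14, 42), (29, 14, 42)  [2]
  a=30: (30, -22, 43), (30, -2, 39), (30, 2, 39), (30, 22, 43)  [4]
  a=31: (31, -6, 38), (31, 6, 38)  [2]
  a=32..33: none
  a=34: (34, -30, 41), (34, 30, 41)  [2]
  a=35: (35, -28, 39), (35, 28, 39)  [2]
  a=36..39: none
Total reduced forms: 1 + 1 + 2 + 2 + 2 + 1 + 2 + 2 + 2 + 1 + 4 + 2 + 2 + 2 + 2 + 2 + 2 + 2 + 2 + 2 + 4 + 2 + 2 + 2 = 48
h = 48

48


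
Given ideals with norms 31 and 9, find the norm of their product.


N(IJ) = N(I) * N(J)
= 31 * 9
= 279

279


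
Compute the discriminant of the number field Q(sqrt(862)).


For K = Q(sqrt(d)) with d squarefree: disc(K) = d if d = 1 mod 4, and disc(K) = 4d if d = 2 or 3 mod 4.
Here d = 862, and d mod 4 = 2.
d = 2 mod 4, not 1 (O_K = Z[sqrt(d)]), so disc(K) = 4d = 4 * (862) = 3448

3448


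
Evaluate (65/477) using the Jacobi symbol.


Compute (65/477) via quadratic reciprocity:
  reciprocity: (65/477) -> +(477/65)
  reduce: (22/65)
  pull out 2: (2/65) = +1  (since 65 mod 8 = 1)
  reciprocity: (11/65) -> +(65/11)
  reduce: (10/11)
  pull out 2: (2/11) = -1  (since 11 mod 8 = 3)
  reciprocity: (5/11) -> +(11/5)
  reduce: (1/5)
  (1/5) = 1
Product of signs = -1

-1


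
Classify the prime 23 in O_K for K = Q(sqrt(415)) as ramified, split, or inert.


K = Q(sqrt(415)). Since d mod 4 = 3, disc(K) = 1660.
Check p | disc: 1660 mod 23 = 4.
p does not divide disc. Compute Legendre symbol (d/p):
1^((23-1)/2) mod 23 = 1
(d/p) = 1, so p splits: (p) = P*P' with e=1, f=1, g=2.
Therefore p is split.

split


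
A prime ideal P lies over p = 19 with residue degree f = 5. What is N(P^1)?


N(P^a) = p^(a*f)
= 19^(1*5)
= 19^5
= 2476099

2476099


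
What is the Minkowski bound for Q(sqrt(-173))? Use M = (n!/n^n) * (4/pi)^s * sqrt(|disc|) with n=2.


d = -173, d mod 4 = 3, so disc(K) = 4d = -692; |disc(K)| = 692
Imaginary quadratic field, so n = 2, s = r2 = 1, r1 = 0
M = (n!/n^n) * (4/pi)^s * sqrt(|disc(K)|) = (2!/2^2) * (4/pi)^1 * sqrt(692)
= 0.5 * 1.273240 * 26.305893
= 16.7469

16.7469


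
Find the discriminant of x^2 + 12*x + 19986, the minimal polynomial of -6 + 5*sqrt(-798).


The element -6 + 5*sqrt(-798) has minimal polynomial:
x^2 + 12*x + 19986
Discriminant = (12)^2 - 4*(19986)
= 144 - 79944
= -79800

-79800


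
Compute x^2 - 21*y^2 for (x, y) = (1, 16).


x^2 - d*y^2
= 1^2 - 21*16^2
= 1 - 5376
= -5375

-5375


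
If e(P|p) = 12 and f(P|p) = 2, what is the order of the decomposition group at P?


|D_P| = e * f
= 12 * 2
= 24

24


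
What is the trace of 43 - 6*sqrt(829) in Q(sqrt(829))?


Tr(a + b*sqrt(d)) = (a + b*sqrt(d)) + (a - b*sqrt(d)) = 2a
= 2 * (43)
= 86

86


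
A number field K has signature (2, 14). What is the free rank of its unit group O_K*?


By Dirichlet's unit theorem:
rank = r1 + r2 - 1
= 2 + 14 - 1
= 15

15


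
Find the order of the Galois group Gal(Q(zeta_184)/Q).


|Gal(Q(zeta_184)/Q)| = phi(184)
= 88

88


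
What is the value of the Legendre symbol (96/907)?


p = 907 is prime, so compute (96/907) with the reciprocity algorithm (Jacobi-symbol steps: pull out 2s via (2/n), flip via reciprocity, reduce):
  pull out 2: (2/907) = -1  (since 907 mod 8 = 3)
  pull out 2: (2/907) = -1  (since 907 mod 8 = 3)
  pull out 2: (2/907) = -1  (since 907 mod 8 = 3)
  pull out 2: (2/907) = -1  (since 907 mod 8 = 3)
  pull out 2: (2/907) = -1  (since 907 mod 8 = 3)
  reciprocity: (3/907) -> -(907/3)
  reduce: (1/3)
  (1/3) = 1
Product of signs = 1
(96/907) = 1

1


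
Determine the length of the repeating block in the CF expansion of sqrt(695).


Run the CF algorithm for sqrt(695).
a_0 = floor(sqrt(695)) = 26; set m_0=0, q_0=1.
Recurrence: m' = q*a - m,  q' = (d - m'^2)/q,  a' = floor((a_0 + m')/q').
  step 1: m=26, q=19, a=2
  step 2: m=12, q=29, a=1
  step 3: m=17, q=14, a=3
  step 4: m=25, q=5, a=10
  step 5: m=25, q=14, a=3
  step 6: m=17, q=29, a=1
  step 7: m=12, q=19, a=2
  step 8: m=26, q=1, a=52
a_8 = 2*a_0 = 52, so the period closes here.
sqrt(695) = [26; 2, 1, 3, 10, 3, 1, 2, 52]
Period length = 8

8


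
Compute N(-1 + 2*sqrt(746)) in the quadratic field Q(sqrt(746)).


N(a + b*sqrt(d)) = a^2 - d*b^2
= (-1)^2 - (746)*(2)^2
= 1 - 2984
= -2983

-2983


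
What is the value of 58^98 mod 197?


p = 197 is prime and the exponent is (p-1)/2 = 98, so by Euler's criterion 58^98 = (58/197) = +1 or -1 mod 197.
Compute by square-and-multiply:
  98 = 64 + 32 + 2 (binary 1100010)
  Repeated squaring mod 197: 58^1 = 58, 58^2 = 15, 58^4 = 28, 58^8 = 193, 58^16 = 16, 58^32 = 59, 58^64 = 132
  58^98 = 58^64 * 58^32 * 58^2 = 132 * 59 * 15 mod 197
    132 * 59 = 7788 = 105 mod 197
    105 * 15 = 1575 = 196 mod 197
  58^98 = 196 mod 197
Result 196 = p - 1 = -1 mod 197: 58 is a quadratic non-residue mod 197. As a residue in [0, p-1] the value is 196.
58^98 mod 197 = 196

196


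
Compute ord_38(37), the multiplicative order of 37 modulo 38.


We want ord_38(37), the smallest k >= 1 with 37^k = 1 mod 38.
n = 38 = 2 * 19, phi(38) = 18; the order divides phi(n).
Divisors of 18: 1, 2, 3, 6, 9, 18
Repeated squaring mod 38: 37^1 = 37, 37^2 = 1, 37^4 = 1, 37^8 = 1, 37^16 = 1
Test divisors in increasing order:
  k=1: 37^1 = 37 mod 38
  k=2: 37^2 = 1 mod 38  <- first divisor giving 1
Order = 2

2


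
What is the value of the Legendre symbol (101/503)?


p = 503 is prime, so compute (101/503) with the reciprocity algorithm (Jacobi-symbol steps: pull out 2s via (2/n), flip via reciprocity, reduce):
  reciprocity: (101/503) -> +(503/101)
  reduce: (99/101)
  reciprocity: (99/101) -> +(101/99)
  reduce: (2/99)
  pull out 2: (2/99) = -1  (since 99 mod 8 = 3)
  (1/99) = 1
Product of signs = -1
(101/503) = -1

-1


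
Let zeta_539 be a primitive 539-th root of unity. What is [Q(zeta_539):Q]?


The degree equals Euler's totient phi(539).
539 = 7^2 * 11
phi(539) = 420

420


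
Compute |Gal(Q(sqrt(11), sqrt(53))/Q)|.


The 2 square roots of distinct primes are multiplicatively independent over Q,
so [K:Q] = 2^2 and Gal(K/Q) is isomorphic to (Z/2Z)^2.
|Gal| = 2^2 = 4

4


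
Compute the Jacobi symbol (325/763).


Compute (325/763) via quadratic reciprocity:
  reciprocity: (325/763) -> +(763/325)
  reduce: (113/325)
  reciprocity: (113/325) -> +(325/113)
  reduce: (99/113)
  reciprocity: (99/113) -> +(113/99)
  reduce: (14/99)
  pull out 2: (2/99) = -1  (since 99 mod 8 = 3)
  reciprocity: (7/99) -> -(99/7)
  reduce: (1/7)
  (1/7) = 1
Product of signs = 1

1


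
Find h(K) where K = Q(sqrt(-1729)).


K = Q(sqrt(-1729)). d mod 4 = 3, so D = disc(K) = 4d = -6916
h(K) equals the number of primitive reduced positive-definite forms (a, b, c) = a*x^2 + b*x*y + c*y^2 with b^2 - 4ac = D,
where reduced means |b| <= a <= c, with b >= 0 whenever |b| = a or a = c, and primitive means gcd(a, b, c) = 1.
Reduced forces 3a^2 <= |D| = 6916, so 1 <= a <= 48; b must have the parity of D, and c = (b^2 - D)/(4a) must be an integer >= a.
Enumerate a = 1..48, b in [-a, a]:
  a=1: (1, 0, 1729)  [1]
  a=2: (2, 2, 865)  [1]
  a=3..4: none
  a=5: (5, -2, 346), (5, 2, 346)  [2]
  a=6: none
  a=7: (7, 0, 247)  [1]
  a=8..9: none
  a=10: (10, -2, 173), (10, 2, 173)  [2]
  a=11: (11, -6, 158), (11, 6, 158)  [2]
  a=12: none
  a=13: (13, 0, 133)  [1]
  a=14: (14, 14, 127)  [1]
  a=15..18: none
  a=19: (19, 0, 91)  [1]
  a=20..21: none
  a=22: (22, -6, 79), (22, 6, 79)  [2]
  a=23..24: none
  a=25: (25, -22, 74), (25, 22, 74)  [2]
  a=26: (26, 26, 73)  [1]
  a=27..30: none
  a=31: (31, -20, 59), (31, 20, 59)  [2]
  a=32..34: none
  a=35: (35, -28, 55), (35, 28, 55)  [2]
  a=36: none
  a=37: (37, -22, 50), (37, 22, 50)  [2]
  a=38: (38, 38, 55)  [1]
  a=39..48: none
Total reduced forms: 1 + 1 + 2 + 1 + 2 + 2 + 1 + 1 + 1 + 2 + 2 + 1 + 2 + 2 + 2 + 1 = 24
h = 24

24


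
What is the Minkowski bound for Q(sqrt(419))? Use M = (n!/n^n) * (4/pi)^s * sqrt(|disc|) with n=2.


d = 419, d mod 4 = 3, so disc(K) = 4d = 1676; |disc(K)| = 1676
Real quadratic field, so n = 2, s = r2 = 0, r1 = 2
M = (n!/n^n) * (4/pi)^s * sqrt(|disc(K)|) = (2!/2^2) * (4/pi)^0 * sqrt(1676)
= 0.5 * 1.000000 * 40.938979
= 20.4695

20.4695


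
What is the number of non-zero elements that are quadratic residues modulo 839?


For prime p, the number of non-zero quadratic residues is (p-1)/2.
= (839-1)/2
= 419

419


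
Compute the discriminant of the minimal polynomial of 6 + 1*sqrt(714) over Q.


The element 6 + 1*sqrt(714) has minimal polynomial:
x^2 - 12*x - 678
Discriminant = (-12)^2 - 4*(-678)
= 144 + 2712
= 2856

2856


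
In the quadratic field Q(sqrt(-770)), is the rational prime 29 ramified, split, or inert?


K = Q(sqrt(-770)). Since d mod 4 = 2, disc(K) = -3080.
Check p | disc: -3080 mod 29 = 23.
p does not divide disc. Compute Legendre symbol (d/p):
13^((29-1)/2) mod 29 = 1
(d/p) = 1, so p splits: (p) = P*P' with e=1, f=1, g=2.
Therefore p is split.

split


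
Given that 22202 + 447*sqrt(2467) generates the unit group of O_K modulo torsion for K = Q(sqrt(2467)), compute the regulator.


epsilon = 22202 + 447*sqrt(2467)
= 44404.0000
R = ln(44404.0000)
= 10.7011

10.7011


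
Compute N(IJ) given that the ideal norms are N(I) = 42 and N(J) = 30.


N(IJ) = N(I) * N(J)
= 42 * 30
= 1260

1260


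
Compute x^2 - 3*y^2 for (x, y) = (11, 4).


x^2 - d*y^2
= 11^2 - 3*4^2
= 121 - 48
= 73

73


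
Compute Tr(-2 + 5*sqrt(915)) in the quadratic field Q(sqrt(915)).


Tr(a + b*sqrt(d)) = (a + b*sqrt(d)) + (a - b*sqrt(d)) = 2a
= 2 * (-2)
= -4

-4


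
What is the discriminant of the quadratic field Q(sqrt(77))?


For K = Q(sqrt(d)) with d squarefree: disc(K) = d if d = 1 mod 4, and disc(K) = 4d if d = 2 or 3 mod 4.
Here d = 77, and d mod 4 = 1.
d = 1 mod 4 (O_K = Z[(1+sqrt(d))/2]), so disc(K) = d = 77

77


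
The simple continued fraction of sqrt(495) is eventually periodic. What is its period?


Run the CF algorithm for sqrt(495).
a_0 = floor(sqrt(495)) = 22; set m_0=0, q_0=1.
Recurrence: m' = q*a - m,  q' = (d - m'^2)/q,  a' = floor((a_0 + m')/q').
  step 1: m=22, q=11, a=4
  step 2: m=22, q=1, a=44
a_2 = 2*a_0 = 44, so the period closes here.
sqrt(495) = [22; 4, 44]
Period length = 2

2


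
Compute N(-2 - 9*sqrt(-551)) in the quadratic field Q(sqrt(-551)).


N(a + b*sqrt(d)) = a^2 - d*b^2
= (-2)^2 - (-551)*(-9)^2
= 4 + 44631
= 44635

44635


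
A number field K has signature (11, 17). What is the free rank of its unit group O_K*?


By Dirichlet's unit theorem:
rank = r1 + r2 - 1
= 11 + 17 - 1
= 27

27


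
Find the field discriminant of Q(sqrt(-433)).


For K = Q(sqrt(d)) with d squarefree: disc(K) = d if d = 1 mod 4, and disc(K) = 4d if d = 2 or 3 mod 4.
Here d = -433, and d mod 4 = 3.
d = 3 mod 4, not 1 (O_K = Z[sqrt(d)]), so disc(K) = 4d = 4 * (-433) = -1732

-1732


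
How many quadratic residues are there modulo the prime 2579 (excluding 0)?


For prime p, the number of non-zero quadratic residues is (p-1)/2.
= (2579-1)/2
= 1289

1289


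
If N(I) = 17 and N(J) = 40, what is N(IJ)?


N(IJ) = N(I) * N(J)
= 17 * 40
= 680

680


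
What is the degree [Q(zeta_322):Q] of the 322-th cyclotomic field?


The degree equals Euler's totient phi(322).
322 = 2 * 7 * 23
phi(322) = 132

132


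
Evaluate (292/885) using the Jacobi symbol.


Compute (292/885) via quadratic reciprocity:
  pull out 2: (2/885) = -1  (since 885 mod 8 = 5)
  pull out 2: (2/885) = -1  (since 885 mod 8 = 5)
  reciprocity: (73/885) -> +(885/73)
  reduce: (9/73)
  reciprocity: (9/73) -> +(73/9)
  reduce: (1/9)
  (1/9) = 1
Product of signs = 1

1


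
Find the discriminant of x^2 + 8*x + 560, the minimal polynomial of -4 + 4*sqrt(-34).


The element -4 + 4*sqrt(-34) has minimal polynomial:
x^2 + 8*x + 560
Discriminant = (8)^2 - 4*(560)
= 64 - 2240
= -2176

-2176


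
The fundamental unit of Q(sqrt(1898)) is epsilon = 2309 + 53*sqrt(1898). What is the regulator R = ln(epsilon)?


epsilon = 2309 + 53*sqrt(1898)
= 4618.0002
R = ln(4618.0002)
= 8.4377

8.4377


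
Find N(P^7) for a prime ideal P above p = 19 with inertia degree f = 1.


N(P^a) = p^(a*f)
= 19^(7*1)
= 19^7
= 893871739

893871739


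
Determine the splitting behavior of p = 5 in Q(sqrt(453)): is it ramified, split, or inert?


K = Q(sqrt(453)). Since d mod 4 = 1, disc(K) = 453.
Check p | disc: 453 mod 5 = 3.
p does not divide disc. Compute Legendre symbol (d/p):
3^((5-1)/2) mod 5 = -1
(d/p) = -1, so p is inert: (p) stays prime with e=1, f=2, g=1.
Therefore p is inert.

inert


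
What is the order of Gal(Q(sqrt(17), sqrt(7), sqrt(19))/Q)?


The 3 square roots of distinct primes are multiplicatively independent over Q,
so [K:Q] = 2^3 and Gal(K/Q) is isomorphic to (Z/2Z)^3.
|Gal| = 2^3 = 8

8


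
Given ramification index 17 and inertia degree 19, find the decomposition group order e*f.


|D_P| = e * f
= 17 * 19
= 323

323


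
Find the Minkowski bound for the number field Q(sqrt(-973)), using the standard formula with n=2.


d = -973, d mod 4 = 3, so disc(K) = 4d = -3892; |disc(K)| = 3892
Imaginary quadratic field, so n = 2, s = r2 = 1, r1 = 0
M = (n!/n^n) * (4/pi)^s * sqrt(|disc(K)|) = (2!/2^2) * (4/pi)^1 * sqrt(3892)
= 0.5 * 1.273240 * 62.385896
= 39.7161

39.7161


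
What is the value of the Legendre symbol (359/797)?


p = 797 is prime, so compute (359/797) with the reciprocity algorithm (Jacobi-symbol steps: pull out 2s via (2/n), flip via reciprocity, reduce):
  reciprocity: (359/797) -> +(797/359)
  reduce: (79/359)
  reciprocity: (79/359) -> -(359/79)
  reduce: (43/79)
  reciprocity: (43/79) -> -(79/43)
  reduce: (36/43)
  pull out 2: (2/43) = -1  (since 43 mod 8 = 3)
  pull out 2: (2/43) = -1  (since 43 mod 8 = 3)
  reciprocity: (9/43) -> +(43/9)
  reduce: (7/9)
  reciprocity: (7/9) -> +(9/7)
  reduce: (2/7)
  pull out 2: (2/7) = +1  (since 7 mod 8 = 7)
  (1/7) = 1
Product of signs = 1
(359/797) = 1

1


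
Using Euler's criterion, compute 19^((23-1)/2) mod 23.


p = 23 is prime and the exponent is (p-1)/2 = 11, so by Euler's criterion 19^11 = (19/23) = +1 or -1 mod 23.
Compute by square-and-multiply:
  11 = 8 + 2 + 1 (binary 1011)
  Repeated squaring mod 23: 19^1 = 19, 19^2 = 16, 19^4 = 3, 19^8 = 9
  19^11 = 19^8 * 19^2 * 19^1 = 9 * 16 * 19 mod 23
    9 * 16 = 144 = 6 mod 23
    6 * 19 = 114 = 22 mod 23
  19^11 = 22 mod 23
Result 22 = p - 1 = -1 mod 23: 19 is a quadratic non-residue mod 23. As a residue in [0, p-1] the value is 22.
19^11 mod 23 = 22

22


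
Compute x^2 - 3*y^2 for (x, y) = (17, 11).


x^2 - d*y^2
= 17^2 - 3*11^2
= 289 - 363
= -74

-74


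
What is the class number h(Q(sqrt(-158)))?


K = Q(sqrt(-158)). d mod 4 = 2, so D = disc(K) = 4d = -632
h(K) equals the number of primitive reduced positive-definite forms (a, b, c) = a*x^2 + b*x*y + c*y^2 with b^2 - 4ac = D,
where reduced means |b| <= a <= c, with b >= 0 whenever |b| = a or a = c, and primitive means gcd(a, b, c) = 1.
Reduced forces 3a^2 <= |D| = 632, so 1 <= a <= 14; b must have the parity of D, and c = (b^2 - D)/(4a) must be an integer >= a.
Enumerate a = 1..14, b in [-a, a]:
  a=1: (1, 0, 158)  [1]
  a=2: (2, 0, 79)  [1]
  a=3: (3, -2, 53), (3, 2, 53)  [2]
  a=4..5: none
  a=6: (6, -4, 27), (6, 4, 27)  [2]
  a=7..8: none
  a=9: (9, -4, 18), (9, 4, 18)  [2]
  a=10..14: none
Total reduced forms: 1 + 1 + 2 + 2 + 2 = 8
h = 8

8


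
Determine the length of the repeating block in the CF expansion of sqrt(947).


Run the CF algorithm for sqrt(947).
a_0 = floor(sqrt(947)) = 30; set m_0=0, q_0=1.
Recurrence: m' = q*a - m,  q' = (d - m'^2)/q,  a' = floor((a_0 + m')/q').
  step 1: m=30, q=47, a=1
  step 2: m=17, q=14, a=3
  step 3: m=25, q=23, a=2
  step 4: m=21, q=22, a=2
  step 5: m=23, q=19, a=2
  step 6: m=15, q=38, a=1
  step 7: m=23, q=11, a=4
  step 8: m=21, q=46, a=1
  step 9: m=25, q=7, a=7
  step 10: m=24, q=53, a=1
  step 11: m=29, q=2, a=29
  step 12: m=29, q=53, a=1
  step 13: m=24, q=7, a=7
  step 14: m=25, q=46, a=1
  step 15: m=21, q=11, a=4
  step 16: m=23, q=38, a=1
  step 17: m=15, q=19, a=2
  step 18: m=23, q=22, a=2
  step 19: m=21, q=23, a=2
  step 20: m=25, q=14, a=3
  step 21: m=17, q=47, a=1
  step 22: m=30, q=1, a=60
a_22 = 2*a_0 = 60, so the period closes here.
sqrt(947) = [30; 1, 3, 2, 2, 2, 1, 4, 1, 7, 1, 29, 1, 7, 1, 4, 1, 2, 2, 2, 3, 1, 60]
Period length = 22

22


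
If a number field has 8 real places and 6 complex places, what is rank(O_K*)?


By Dirichlet's unit theorem:
rank = r1 + r2 - 1
= 8 + 6 - 1
= 13

13


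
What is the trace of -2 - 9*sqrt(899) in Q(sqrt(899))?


Tr(a + b*sqrt(d)) = (a + b*sqrt(d)) + (a - b*sqrt(d)) = 2a
= 2 * (-2)
= -4

-4


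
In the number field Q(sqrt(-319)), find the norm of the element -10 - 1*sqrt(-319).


N(a + b*sqrt(d)) = a^2 - d*b^2
= (-10)^2 - (-319)*(-1)^2
= 100 + 319
= 419

419


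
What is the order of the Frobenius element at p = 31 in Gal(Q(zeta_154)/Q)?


The Frobenius at p in Gal(Q(zeta_n)/Q) = (Z/nZ)* is the class of p, so its order is ord_154(31), the smallest k >= 1 with 31^k = 1 mod 154.
n = 154 = 2 * 7 * 11, phi(154) = 60; the order divides phi(n).
Divisors of 60: 1, 2, 3, 4, 5, 6, 10, 12, 15, 20, 30, 60
Repeated squaring mod 154: 31^1 = 31, 31^2 = 37, 31^4 = 137, 31^8 = 135, 31^16 = 53, 31^32 = 37
Test divisors in increasing order:
  k=1: 31^1 = 31 mod 154
  k=2: 31^2 = 37 mod 154
  k=3: 31^3 = 37 * 31 = 69 mod 154
  k=4: 31^4 = 137 mod 154
  k=5: 31^5 = 137 * 31 = 89 mod 154
  k=6: 31^6 = 137 * 37 = 141 mod 154
  k=10: 31^10 = 135 * 37 = 67 mod 154
  k=12: 31^12 = 135 * 137 = 15 mod 154
  k=15: 31^15 = 135 * 137 * 37 * 31 = 111 mod 154
  k=20: 31^20 = 53 * 137 = 23 mod 154
  k=30: 31^30 = 53 * 135 * 137 * 37 = 1 mod 154  <- first divisor giving 1
Order = 30

30


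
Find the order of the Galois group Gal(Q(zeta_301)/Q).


|Gal(Q(zeta_301)/Q)| = phi(301)
= 252

252


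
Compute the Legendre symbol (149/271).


p = 271 is prime, so compute (149/271) with the reciprocity algorithm (Jacobi-symbol steps: pull out 2s via (2/n), flip via reciprocity, reduce):
  reciprocity: (149/271) -> +(271/149)
  reduce: (122/149)
  pull out 2: (2/149) = -1  (since 149 mod 8 = 5)
  reciprocity: (61/149) -> +(149/61)
  reduce: (27/61)
  reciprocity: (27/61) -> +(61/27)
  reduce: (7/27)
  reciprocity: (7/27) -> -(27/7)
  reduce: (6/7)
  pull out 2: (2/7) = +1  (since 7 mod 8 = 7)
  reciprocity: (3/7) -> -(7/3)
  reduce: (1/3)
  (1/3) = 1
Product of signs = -1
(149/271) = -1

-1


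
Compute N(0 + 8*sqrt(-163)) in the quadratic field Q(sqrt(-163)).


N(a + b*sqrt(d)) = a^2 - d*b^2
= (0)^2 - (-163)*(8)^2
= 0 + 10432
= 10432

10432


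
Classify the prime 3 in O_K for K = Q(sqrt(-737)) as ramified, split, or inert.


K = Q(sqrt(-737)). Since d mod 4 = 3, disc(K) = -2948.
Check p | disc: -2948 mod 3 = 1.
p does not divide disc. Compute Legendre symbol (d/p):
1^((3-1)/2) mod 3 = 1
(d/p) = 1, so p splits: (p) = P*P' with e=1, f=1, g=2.
Therefore p is split.

split
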